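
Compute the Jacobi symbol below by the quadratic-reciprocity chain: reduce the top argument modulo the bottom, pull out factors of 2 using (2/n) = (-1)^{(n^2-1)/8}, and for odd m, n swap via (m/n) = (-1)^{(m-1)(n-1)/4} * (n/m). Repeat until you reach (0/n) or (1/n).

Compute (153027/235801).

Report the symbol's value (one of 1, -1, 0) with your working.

flip (153027/235801) -> (235801/153027): both odd, 153027 mod 4 = 3, 235801 mod 4 = 1, so the flip contributes +1; sign now +1
(235801/153027): 235801 mod 153027 = 82774, so (235801/153027) = (82774/153027)
factor out 2^1: 82774 = 2^1·41387; with 153027 mod 8 = 3, (2/153027) = -1; sign now -1; continue with (41387/153027)
flip (41387/153027) -> (153027/41387): both odd, 41387 mod 4 = 3, 153027 mod 4 = 3, so the flip contributes -1; sign now +1
(153027/41387): 153027 mod 41387 = 28866, so (153027/41387) = (28866/41387)
factor out 2^1: 28866 = 2^1·14433; with 41387 mod 8 = 3, (2/41387) = -1; sign now -1; continue with (14433/41387)
flip (14433/41387) -> (41387/14433): both odd, 14433 mod 4 = 1, 41387 mod 4 = 3, so the flip contributes +1; sign now -1
(41387/14433): 41387 mod 14433 = 12521, so (41387/14433) = (12521/14433)
flip (12521/14433) -> (14433/12521): both odd, 12521 mod 4 = 1, 14433 mod 4 = 1, so the flip contributes +1; sign now -1
(14433/12521): 14433 mod 12521 = 1912, so (14433/12521) = (1912/12521)
factor out 2^3: 1912 = 2^3·239; with 12521 mod 8 = 1, (2/12521) = +1; sign now -1; continue with (239/12521)
flip (239/12521) -> (12521/239): both odd, 239 mod 4 = 3, 12521 mod 4 = 1, so the flip contributes +1; sign now -1
(12521/239): 12521 mod 239 = 93, so (12521/239) = (93/239)
flip (93/239) -> (239/93): both odd, 93 mod 4 = 1, 239 mod 4 = 3, so the flip contributes +1; sign now -1
(239/93): 239 mod 93 = 53, so (239/93) = (53/93)
flip (53/93) -> (93/53): both odd, 53 mod 4 = 1, 93 mod 4 = 1, so the flip contributes +1; sign now -1
(93/53): 93 mod 53 = 40, so (93/53) = (40/53)
factor out 2^3: 40 = 2^3·5; with 53 mod 8 = 5, (2/53) = -1; sign now +1; continue with (5/53)
flip (5/53) -> (53/5): both odd, 5 mod 4 = 1, 53 mod 4 = 1, so the flip contributes +1; sign now +1
(53/5): 53 mod 5 = 3, so (53/5) = (3/5)
flip (3/5) -> (5/3): both odd, 3 mod 4 = 3, 5 mod 4 = 1, so the flip contributes +1; sign now +1
(5/3): 5 mod 3 = 2, so (5/3) = (2/3)
factor out 2^1: 2 = 2^1·1; with 3 mod 8 = 3, (2/3) = -1; sign now -1; continue with (1/3)
reached (1/3) = 1, so the symbol is -1

-1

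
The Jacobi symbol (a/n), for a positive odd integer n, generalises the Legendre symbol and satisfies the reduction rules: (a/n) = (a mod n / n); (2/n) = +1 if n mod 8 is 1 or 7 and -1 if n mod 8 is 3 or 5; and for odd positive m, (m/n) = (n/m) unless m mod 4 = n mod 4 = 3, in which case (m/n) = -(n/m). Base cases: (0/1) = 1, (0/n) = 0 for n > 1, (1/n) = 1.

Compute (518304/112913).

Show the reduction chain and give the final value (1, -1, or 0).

-1

(518304/112913) = (66652/112913)   [reduce mod 112913]
66652 = 2^2·16663; (2/112913) = +1 since 112913 mod 8 = 1, so (66652/112913) = (+1)^2·(16663/112913); sign now +1
reciprocity: (16663/112913) = +1·(112913/16663) since 16663 mod 4 = 3, 112913 mod 4 = 1; sign now +1
(112913/16663) = (12935/16663)   [reduce mod 16663]
reciprocity: (12935/16663) = -1·(16663/12935) since 12935 mod 4 = 3, 16663 mod 4 = 3; sign now -1
(16663/12935) = (3728/12935)   [reduce mod 12935]
3728 = 2^4·233; (2/12935) = +1 since 12935 mod 8 = 7, so (3728/12935) = (+1)^4·(233/12935); sign now -1
reciprocity: (233/12935) = +1·(12935/233) since 233 mod 4 = 1, 12935 mod 4 = 3; sign now -1
(12935/233) = (120/233)   [reduce mod 233]
120 = 2^3·15; (2/233) = +1 since 233 mod 8 = 1, so (120/233) = (+1)^3·(15/233); sign now -1
reciprocity: (15/233) = +1·(233/15) since 15 mod 4 = 3, 233 mod 4 = 1; sign now -1
(233/15) = (8/15)   [reduce mod 15]
8 = 2^3·1; (2/15) = +1 since 15 mod 8 = 7, so (8/15) = (+1)^3·(1/15); sign now -1
(1/15) = 1; final value = sign = -1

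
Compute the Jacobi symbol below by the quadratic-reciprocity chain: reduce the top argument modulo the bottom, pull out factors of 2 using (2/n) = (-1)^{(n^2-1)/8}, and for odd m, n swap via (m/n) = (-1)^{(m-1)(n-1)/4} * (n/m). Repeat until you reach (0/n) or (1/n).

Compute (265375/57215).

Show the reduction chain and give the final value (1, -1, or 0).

(265375/57215): 265375 mod 57215 = 36515, so (265375/57215) = (36515/57215)
flip (36515/57215) -> (57215/36515): both odd, 36515 mod 4 = 3, 57215 mod 4 = 3, so the flip contributes -1; sign now -1
(57215/36515): 57215 mod 36515 = 20700, so (57215/36515) = (20700/36515)
factor out 2^2: 20700 = 2^2·5175; with 36515 mod 8 = 3, (2/36515) = -1; sign now -1; continue with (5175/36515)
flip (5175/36515) -> (36515/5175): both odd, 5175 mod 4 = 3, 36515 mod 4 = 3, so the flip contributes -1; sign now +1
(36515/5175): 36515 mod 5175 = 290, so (36515/5175) = (290/5175)
factor out 2^1: 290 = 2^1·145; with 5175 mod 8 = 7, (2/5175) = +1; sign now +1; continue with (145/5175)
flip (145/5175) -> (5175/145): both odd, 145 mod 4 = 1, 5175 mod 4 = 3, so the flip contributes +1; sign now +1
(5175/145): 5175 mod 145 = 100, so (5175/145) = (100/145)
factor out 2^2: 100 = 2^2·25; with 145 mod 8 = 1, (2/145) = +1; sign now +1; continue with (25/145)
flip (25/145) -> (145/25): both odd, 25 mod 4 = 1, 145 mod 4 = 1, so the flip contributes +1; sign now +1
(145/25): 145 mod 25 = 20, so (145/25) = (20/25)
factor out 2^2: 20 = 2^2·5; with 25 mod 8 = 1, (2/25) = +1; sign now +1; continue with (5/25)
flip (5/25) -> (25/5): both odd, 5 mod 4 = 1, 25 mod 4 = 1, so the flip contributes +1; sign now +1
(25/5): 25 mod 5 = 0, so (25/5) = (0/5)
reached (0/5); gcd(a, n) > 1, so (0/5) = 0 and the symbol is 0

0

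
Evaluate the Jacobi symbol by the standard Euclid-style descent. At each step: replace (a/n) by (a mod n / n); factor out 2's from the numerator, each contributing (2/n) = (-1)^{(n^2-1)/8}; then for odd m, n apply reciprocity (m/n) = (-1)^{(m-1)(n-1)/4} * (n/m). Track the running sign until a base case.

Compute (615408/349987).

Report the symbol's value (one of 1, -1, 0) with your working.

(615408/349987): 615408 mod 349987 = 265421, so (615408/349987) = (265421/349987)
flip (265421/349987) -> (349987/265421): both odd, 265421 mod 4 = 1, 349987 mod 4 = 3, so the flip contributes +1; sign now +1
(349987/265421): 349987 mod 265421 = 84566, so (349987/265421) = (84566/265421)
factor out 2^1: 84566 = 2^1·42283; with 265421 mod 8 = 5, (2/265421) = -1; sign now -1; continue with (42283/265421)
flip (42283/265421) -> (265421/42283): both odd, 42283 mod 4 = 3, 265421 mod 4 = 1, so the flip contributes +1; sign now -1
(265421/42283): 265421 mod 42283 = 11723, so (265421/42283) = (11723/42283)
flip (11723/42283) -> (42283/11723): both odd, 11723 mod 4 = 3, 42283 mod 4 = 3, so the flip contributes -1; sign now +1
(42283/11723): 42283 mod 11723 = 7114, so (42283/11723) = (7114/11723)
factor out 2^1: 7114 = 2^1·3557; with 11723 mod 8 = 3, (2/11723) = -1; sign now -1; continue with (3557/11723)
flip (3557/11723) -> (11723/3557): both odd, 3557 mod 4 = 1, 11723 mod 4 = 3, so the flip contributes +1; sign now -1
(11723/3557): 11723 mod 3557 = 1052, so (11723/3557) = (1052/3557)
factor out 2^2: 1052 = 2^2·263; with 3557 mod 8 = 5, (2/3557) = -1; sign now -1; continue with (263/3557)
flip (263/3557) -> (3557/263): both odd, 263 mod 4 = 3, 3557 mod 4 = 1, so the flip contributes +1; sign now -1
(3557/263): 3557 mod 263 = 138, so (3557/263) = (138/263)
factor out 2^1: 138 = 2^1·69; with 263 mod 8 = 7, (2/263) = +1; sign now -1; continue with (69/263)
flip (69/263) -> (263/69): both odd, 69 mod 4 = 1, 263 mod 4 = 3, so the flip contributes +1; sign now -1
(263/69): 263 mod 69 = 56, so (263/69) = (56/69)
factor out 2^3: 56 = 2^3·7; with 69 mod 8 = 5, (2/69) = -1; sign now +1; continue with (7/69)
flip (7/69) -> (69/7): both odd, 7 mod 4 = 3, 69 mod 4 = 1, so the flip contributes +1; sign now +1
(69/7): 69 mod 7 = 6, so (69/7) = (6/7)
factor out 2^1: 6 = 2^1·3; with 7 mod 8 = 7, (2/7) = +1; sign now +1; continue with (3/7)
flip (3/7) -> (7/3): both odd, 3 mod 4 = 3, 7 mod 4 = 3, so the flip contributes -1; sign now -1
(7/3): 7 mod 3 = 1, so (7/3) = (1/3)
reached (1/3) = 1, so the symbol is -1

-1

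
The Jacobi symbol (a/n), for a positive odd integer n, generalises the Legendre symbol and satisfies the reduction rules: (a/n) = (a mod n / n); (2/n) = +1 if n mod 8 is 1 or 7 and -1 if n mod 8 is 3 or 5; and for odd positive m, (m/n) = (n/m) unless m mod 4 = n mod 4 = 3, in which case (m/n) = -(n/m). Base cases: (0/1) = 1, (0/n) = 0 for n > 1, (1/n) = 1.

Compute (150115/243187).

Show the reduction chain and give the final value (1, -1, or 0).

0

reciprocity: (150115/243187) = -1·(243187/150115) since 150115 mod 4 = 3, 243187 mod 4 = 3; sign now -1
(243187/150115) = (93072/150115)   [reduce mod 150115]
93072 = 2^4·5817; (2/150115) = -1 since 150115 mod 8 = 3, so (93072/150115) = (-1)^4·(5817/150115); sign now -1
reciprocity: (5817/150115) = +1·(150115/5817) since 5817 mod 4 = 1, 150115 mod 4 = 3; sign now -1
(150115/5817) = (4690/5817)   [reduce mod 5817]
4690 = 2^1·2345; (2/5817) = +1 since 5817 mod 8 = 1, so (4690/5817) = (+1)^1·(2345/5817); sign now -1
reciprocity: (2345/5817) = +1·(5817/2345) since 2345 mod 4 = 1, 5817 mod 4 = 1; sign now -1
(5817/2345) = (1127/2345)   [reduce mod 2345]
reciprocity: (1127/2345) = +1·(2345/1127) since 1127 mod 4 = 3, 2345 mod 4 = 1; sign now -1
(2345/1127) = (91/1127)   [reduce mod 1127]
reciprocity: (91/1127) = -1·(1127/91) since 91 mod 4 = 3, 1127 mod 4 = 3; sign now +1
(1127/91) = (35/91)   [reduce mod 91]
reciprocity: (35/91) = -1·(91/35) since 35 mod 4 = 3, 91 mod 4 = 3; sign now -1
(91/35) = (21/35)   [reduce mod 35]
reciprocity: (21/35) = +1·(35/21) since 21 mod 4 = 1, 35 mod 4 = 3; sign now -1
(35/21) = (14/21)   [reduce mod 21]
14 = 2^1·7; (2/21) = -1 since 21 mod 8 = 5, so (14/21) = (-1)^1·(7/21); sign now +1
reciprocity: (7/21) = +1·(21/7) since 7 mod 4 = 3, 21 mod 4 = 1; sign now +1
(21/7) = (0/7)   [reduce mod 7]
(0/7) = 0   [gcd(a, n) > 1]; final value = 0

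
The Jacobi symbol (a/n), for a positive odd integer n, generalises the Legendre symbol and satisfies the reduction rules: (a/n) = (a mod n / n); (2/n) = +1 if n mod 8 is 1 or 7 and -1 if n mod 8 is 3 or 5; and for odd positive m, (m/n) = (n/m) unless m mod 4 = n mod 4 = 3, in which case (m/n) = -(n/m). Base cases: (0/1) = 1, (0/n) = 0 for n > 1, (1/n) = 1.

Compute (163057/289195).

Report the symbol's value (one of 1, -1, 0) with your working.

reciprocity: (163057/289195) = +1·(289195/163057) since 163057 mod 4 = 1, 289195 mod 4 = 3; sign now +1
(289195/163057) = (126138/163057)   [reduce mod 163057]
126138 = 2^1·63069; (2/163057) = +1 since 163057 mod 8 = 1, so (126138/163057) = (+1)^1·(63069/163057); sign now +1
reciprocity: (63069/163057) = +1·(163057/63069) since 63069 mod 4 = 1, 163057 mod 4 = 1; sign now +1
(163057/63069) = (36919/63069)   [reduce mod 63069]
reciprocity: (36919/63069) = +1·(63069/36919) since 36919 mod 4 = 3, 63069 mod 4 = 1; sign now +1
(63069/36919) = (26150/36919)   [reduce mod 36919]
26150 = 2^1·13075; (2/36919) = +1 since 36919 mod 8 = 7, so (26150/36919) = (+1)^1·(13075/36919); sign now +1
reciprocity: (13075/36919) = -1·(36919/13075) since 13075 mod 4 = 3, 36919 mod 4 = 3; sign now -1
(36919/13075) = (10769/13075)   [reduce mod 13075]
reciprocity: (10769/13075) = +1·(13075/10769) since 10769 mod 4 = 1, 13075 mod 4 = 3; sign now -1
(13075/10769) = (2306/10769)   [reduce mod 10769]
2306 = 2^1·1153; (2/10769) = +1 since 10769 mod 8 = 1, so (2306/10769) = (+1)^1·(1153/10769); sign now -1
reciprocity: (1153/10769) = +1·(10769/1153) since 1153 mod 4 = 1, 10769 mod 4 = 1; sign now -1
(10769/1153) = (392/1153)   [reduce mod 1153]
392 = 2^3·49; (2/1153) = +1 since 1153 mod 8 = 1, so (392/1153) = (+1)^3·(49/1153); sign now -1
reciprocity: (49/1153) = +1·(1153/49) since 49 mod 4 = 1, 1153 mod 4 = 1; sign now -1
(1153/49) = (26/49)   [reduce mod 49]
26 = 2^1·13; (2/49) = +1 since 49 mod 8 = 1, so (26/49) = (+1)^1·(13/49); sign now -1
reciprocity: (13/49) = +1·(49/13) since 13 mod 4 = 1, 49 mod 4 = 1; sign now -1
(49/13) = (10/13)   [reduce mod 13]
10 = 2^1·5; (2/13) = -1 since 13 mod 8 = 5, so (10/13) = (-1)^1·(5/13); sign now +1
reciprocity: (5/13) = +1·(13/5) since 5 mod 4 = 1, 13 mod 4 = 1; sign now +1
(13/5) = (3/5)   [reduce mod 5]
reciprocity: (3/5) = +1·(5/3) since 3 mod 4 = 3, 5 mod 4 = 1; sign now +1
(5/3) = (2/3)   [reduce mod 3]
2 = 2^1·1; (2/3) = -1 since 3 mod 8 = 3, so (2/3) = (-1)^1·(1/3); sign now -1
(1/3) = 1; final value = sign = -1

-1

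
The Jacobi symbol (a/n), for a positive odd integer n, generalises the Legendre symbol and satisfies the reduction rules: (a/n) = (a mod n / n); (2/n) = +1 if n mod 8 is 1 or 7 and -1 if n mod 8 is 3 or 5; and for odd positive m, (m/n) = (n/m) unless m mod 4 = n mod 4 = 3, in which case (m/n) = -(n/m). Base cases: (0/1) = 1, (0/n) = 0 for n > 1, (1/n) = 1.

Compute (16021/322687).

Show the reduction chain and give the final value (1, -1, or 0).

1

reciprocity: (16021/322687) = +1·(322687/16021) since 16021 mod 4 = 1, 322687 mod 4 = 3; sign now +1
(322687/16021) = (2267/16021)   [reduce mod 16021]
reciprocity: (2267/16021) = +1·(16021/2267) since 2267 mod 4 = 3, 16021 mod 4 = 1; sign now +1
(16021/2267) = (152/2267)   [reduce mod 2267]
152 = 2^3·19; (2/2267) = -1 since 2267 mod 8 = 3, so (152/2267) = (-1)^3·(19/2267); sign now -1
reciprocity: (19/2267) = -1·(2267/19) since 19 mod 4 = 3, 2267 mod 4 = 3; sign now +1
(2267/19) = (6/19)   [reduce mod 19]
6 = 2^1·3; (2/19) = -1 since 19 mod 8 = 3, so (6/19) = (-1)^1·(3/19); sign now -1
reciprocity: (3/19) = -1·(19/3) since 3 mod 4 = 3, 19 mod 4 = 3; sign now +1
(19/3) = (1/3)   [reduce mod 3]
(1/3) = 1; final value = sign = +1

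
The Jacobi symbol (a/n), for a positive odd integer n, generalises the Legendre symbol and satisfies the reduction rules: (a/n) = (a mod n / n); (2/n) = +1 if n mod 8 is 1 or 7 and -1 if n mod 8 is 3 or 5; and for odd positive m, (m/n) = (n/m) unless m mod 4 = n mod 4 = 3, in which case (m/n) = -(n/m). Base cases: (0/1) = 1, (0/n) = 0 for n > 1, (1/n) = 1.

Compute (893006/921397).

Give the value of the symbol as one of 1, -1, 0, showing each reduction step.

1

893006 = 2^1·446503; (2/921397) = -1 since 921397 mod 8 = 5, so (893006/921397) = (-1)^1·(446503/921397); sign now -1
reciprocity: (446503/921397) = +1·(921397/446503) since 446503 mod 4 = 3, 921397 mod 4 = 1; sign now -1
(921397/446503) = (28391/446503)   [reduce mod 446503]
reciprocity: (28391/446503) = -1·(446503/28391) since 28391 mod 4 = 3, 446503 mod 4 = 3; sign now +1
(446503/28391) = (20638/28391)   [reduce mod 28391]
20638 = 2^1·10319; (2/28391) = +1 since 28391 mod 8 = 7, so (20638/28391) = (+1)^1·(10319/28391); sign now +1
reciprocity: (10319/28391) = -1·(28391/10319) since 10319 mod 4 = 3, 28391 mod 4 = 3; sign now -1
(28391/10319) = (7753/10319)   [reduce mod 10319]
reciprocity: (7753/10319) = +1·(10319/7753) since 7753 mod 4 = 1, 10319 mod 4 = 3; sign now -1
(10319/7753) = (2566/7753)   [reduce mod 7753]
2566 = 2^1·1283; (2/7753) = +1 since 7753 mod 8 = 1, so (2566/7753) = (+1)^1·(1283/7753); sign now -1
reciprocity: (1283/7753) = +1·(7753/1283) since 1283 mod 4 = 3, 7753 mod 4 = 1; sign now -1
(7753/1283) = (55/1283)   [reduce mod 1283]
reciprocity: (55/1283) = -1·(1283/55) since 55 mod 4 = 3, 1283 mod 4 = 3; sign now +1
(1283/55) = (18/55)   [reduce mod 55]
18 = 2^1·9; (2/55) = +1 since 55 mod 8 = 7, so (18/55) = (+1)^1·(9/55); sign now +1
reciprocity: (9/55) = +1·(55/9) since 9 mod 4 = 1, 55 mod 4 = 3; sign now +1
(55/9) = (1/9)   [reduce mod 9]
(1/9) = 1; final value = sign = +1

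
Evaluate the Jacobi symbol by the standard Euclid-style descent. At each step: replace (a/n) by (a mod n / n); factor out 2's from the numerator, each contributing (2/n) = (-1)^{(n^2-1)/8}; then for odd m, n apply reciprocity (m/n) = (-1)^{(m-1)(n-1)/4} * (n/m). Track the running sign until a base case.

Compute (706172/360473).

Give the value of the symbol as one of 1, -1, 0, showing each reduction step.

-1

(706172/360473): 706172 mod 360473 = 345699, so (706172/360473) = (345699/360473)
flip (345699/360473) -> (360473/345699): both odd, 345699 mod 4 = 3, 360473 mod 4 = 1, so the flip contributes +1; sign now +1
(360473/345699): 360473 mod 345699 = 14774, so (360473/345699) = (14774/345699)
factor out 2^1: 14774 = 2^1·7387; with 345699 mod 8 = 3, (2/345699) = -1; sign now -1; continue with (7387/345699)
flip (7387/345699) -> (345699/7387): both odd, 7387 mod 4 = 3, 345699 mod 4 = 3, so the flip contributes -1; sign now +1
(345699/7387): 345699 mod 7387 = 5897, so (345699/7387) = (5897/7387)
flip (5897/7387) -> (7387/5897): both odd, 5897 mod 4 = 1, 7387 mod 4 = 3, so the flip contributes +1; sign now +1
(7387/5897): 7387 mod 5897 = 1490, so (7387/5897) = (1490/5897)
factor out 2^1: 1490 = 2^1·745; with 5897 mod 8 = 1, (2/5897) = +1; sign now +1; continue with (745/5897)
flip (745/5897) -> (5897/745): both odd, 745 mod 4 = 1, 5897 mod 4 = 1, so the flip contributes +1; sign now +1
(5897/745): 5897 mod 745 = 682, so (5897/745) = (682/745)
factor out 2^1: 682 = 2^1·341; with 745 mod 8 = 1, (2/745) = +1; sign now +1; continue with (341/745)
flip (341/745) -> (745/341): both odd, 341 mod 4 = 1, 745 mod 4 = 1, so the flip contributes +1; sign now +1
(745/341): 745 mod 341 = 63, so (745/341) = (63/341)
flip (63/341) -> (341/63): both odd, 63 mod 4 = 3, 341 mod 4 = 1, so the flip contributes +1; sign now +1
(341/63): 341 mod 63 = 26, so (341/63) = (26/63)
factor out 2^1: 26 = 2^1·13; with 63 mod 8 = 7, (2/63) = +1; sign now +1; continue with (13/63)
flip (13/63) -> (63/13): both odd, 13 mod 4 = 1, 63 mod 4 = 3, so the flip contributes +1; sign now +1
(63/13): 63 mod 13 = 11, so (63/13) = (11/13)
flip (11/13) -> (13/11): both odd, 11 mod 4 = 3, 13 mod 4 = 1, so the flip contributes +1; sign now +1
(13/11): 13 mod 11 = 2, so (13/11) = (2/11)
factor out 2^1: 2 = 2^1·1; with 11 mod 8 = 3, (2/11) = -1; sign now -1; continue with (1/11)
reached (1/11) = 1, so the symbol is -1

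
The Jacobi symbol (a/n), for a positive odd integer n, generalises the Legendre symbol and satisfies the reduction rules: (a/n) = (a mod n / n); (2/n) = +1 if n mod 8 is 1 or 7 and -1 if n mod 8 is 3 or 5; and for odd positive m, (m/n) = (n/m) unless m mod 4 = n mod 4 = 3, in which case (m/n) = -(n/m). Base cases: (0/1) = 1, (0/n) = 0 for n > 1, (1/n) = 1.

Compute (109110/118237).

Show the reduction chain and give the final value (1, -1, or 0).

-1

factor out 2^1: 109110 = 2^1·54555; with 118237 mod 8 = 5, (2/118237) = -1; sign now -1; continue with (54555/118237)
flip (54555/118237) -> (118237/54555): both odd, 54555 mod 4 = 3, 118237 mod 4 = 1, so the flip contributes +1; sign now -1
(118237/54555): 118237 mod 54555 = 9127, so (118237/54555) = (9127/54555)
flip (9127/54555) -> (54555/9127): both odd, 9127 mod 4 = 3, 54555 mod 4 = 3, so the flip contributes -1; sign now +1
(54555/9127): 54555 mod 9127 = 8920, so (54555/9127) = (8920/9127)
factor out 2^3: 8920 = 2^3·1115; with 9127 mod 8 = 7, (2/9127) = +1; sign now +1; continue with (1115/9127)
flip (1115/9127) -> (9127/1115): both odd, 1115 mod 4 = 3, 9127 mod 4 = 3, so the flip contributes -1; sign now -1
(9127/1115): 9127 mod 1115 = 207, so (9127/1115) = (207/1115)
flip (207/1115) -> (1115/207): both odd, 207 mod 4 = 3, 1115 mod 4 = 3, so the flip contributes -1; sign now +1
(1115/207): 1115 mod 207 = 80, so (1115/207) = (80/207)
factor out 2^4: 80 = 2^4·5; with 207 mod 8 = 7, (2/207) = +1; sign now +1; continue with (5/207)
flip (5/207) -> (207/5): both odd, 5 mod 4 = 1, 207 mod 4 = 3, so the flip contributes +1; sign now +1
(207/5): 207 mod 5 = 2, so (207/5) = (2/5)
factor out 2^1: 2 = 2^1·1; with 5 mod 8 = 5, (2/5) = -1; sign now -1; continue with (1/5)
reached (1/5) = 1, so the symbol is -1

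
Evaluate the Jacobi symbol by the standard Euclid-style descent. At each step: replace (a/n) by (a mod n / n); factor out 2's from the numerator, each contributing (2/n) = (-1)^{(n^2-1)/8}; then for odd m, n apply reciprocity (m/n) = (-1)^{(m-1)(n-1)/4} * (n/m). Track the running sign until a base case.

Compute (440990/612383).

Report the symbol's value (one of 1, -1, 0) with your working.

440990 = 2^1·220495; (2/612383) = +1 since 612383 mod 8 = 7, so (440990/612383) = (+1)^1·(220495/612383); sign now +1
reciprocity: (220495/612383) = -1·(612383/220495) since 220495 mod 4 = 3, 612383 mod 4 = 3; sign now -1
(612383/220495) = (171393/220495)   [reduce mod 220495]
reciprocity: (171393/220495) = +1·(220495/171393) since 171393 mod 4 = 1, 220495 mod 4 = 3; sign now -1
(220495/171393) = (49102/171393)   [reduce mod 171393]
49102 = 2^1·24551; (2/171393) = +1 since 171393 mod 8 = 1, so (49102/171393) = (+1)^1·(24551/171393); sign now -1
reciprocity: (24551/171393) = +1·(171393/24551) since 24551 mod 4 = 3, 171393 mod 4 = 1; sign now -1
(171393/24551) = (24087/24551)   [reduce mod 24551]
reciprocity: (24087/24551) = -1·(24551/24087) since 24087 mod 4 = 3, 24551 mod 4 = 3; sign now +1
(24551/24087) = (464/24087)   [reduce mod 24087]
464 = 2^4·29; (2/24087) = +1 since 24087 mod 8 = 7, so (464/24087) = (+1)^4·(29/24087); sign now +1
reciprocity: (29/24087) = +1·(24087/29) since 29 mod 4 = 1, 24087 mod 4 = 3; sign now +1
(24087/29) = (17/29)   [reduce mod 29]
reciprocity: (17/29) = +1·(29/17) since 17 mod 4 = 1, 29 mod 4 = 1; sign now +1
(29/17) = (12/17)   [reduce mod 17]
12 = 2^2·3; (2/17) = +1 since 17 mod 8 = 1, so (12/17) = (+1)^2·(3/17); sign now +1
reciprocity: (3/17) = +1·(17/3) since 3 mod 4 = 3, 17 mod 4 = 1; sign now +1
(17/3) = (2/3)   [reduce mod 3]
2 = 2^1·1; (2/3) = -1 since 3 mod 8 = 3, so (2/3) = (-1)^1·(1/3); sign now -1
(1/3) = 1; final value = sign = -1

-1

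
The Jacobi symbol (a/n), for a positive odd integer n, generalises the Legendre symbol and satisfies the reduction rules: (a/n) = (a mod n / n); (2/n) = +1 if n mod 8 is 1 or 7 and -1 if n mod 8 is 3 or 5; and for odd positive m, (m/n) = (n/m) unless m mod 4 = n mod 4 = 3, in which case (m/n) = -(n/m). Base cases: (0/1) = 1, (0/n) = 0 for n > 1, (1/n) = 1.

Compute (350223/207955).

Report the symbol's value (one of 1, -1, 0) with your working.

(350223/207955) = (142268/207955)   [reduce mod 207955]
142268 = 2^2·35567; (2/207955) = -1 since 207955 mod 8 = 3, so (142268/207955) = (-1)^2·(35567/207955); sign now +1
reciprocity: (35567/207955) = -1·(207955/35567) since 35567 mod 4 = 3, 207955 mod 4 = 3; sign now -1
(207955/35567) = (30120/35567)   [reduce mod 35567]
30120 = 2^3·3765; (2/35567) = +1 since 35567 mod 8 = 7, so (30120/35567) = (+1)^3·(3765/35567); sign now -1
reciprocity: (3765/35567) = +1·(35567/3765) since 3765 mod 4 = 1, 35567 mod 4 = 3; sign now -1
(35567/3765) = (1682/3765)   [reduce mod 3765]
1682 = 2^1·841; (2/3765) = -1 since 3765 mod 8 = 5, so (1682/3765) = (-1)^1·(841/3765); sign now +1
reciprocity: (841/3765) = +1·(3765/841) since 841 mod 4 = 1, 3765 mod 4 = 1; sign now +1
(3765/841) = (401/841)   [reduce mod 841]
reciprocity: (401/841) = +1·(841/401) since 401 mod 4 = 1, 841 mod 4 = 1; sign now +1
(841/401) = (39/401)   [reduce mod 401]
reciprocity: (39/401) = +1·(401/39) since 39 mod 4 = 3, 401 mod 4 = 1; sign now +1
(401/39) = (11/39)   [reduce mod 39]
reciprocity: (11/39) = -1·(39/11) since 11 mod 4 = 3, 39 mod 4 = 3; sign now -1
(39/11) = (6/11)   [reduce mod 11]
6 = 2^1·3; (2/11) = -1 since 11 mod 8 = 3, so (6/11) = (-1)^1·(3/11); sign now +1
reciprocity: (3/11) = -1·(11/3) since 3 mod 4 = 3, 11 mod 4 = 3; sign now -1
(11/3) = (2/3)   [reduce mod 3]
2 = 2^1·1; (2/3) = -1 since 3 mod 8 = 3, so (2/3) = (-1)^1·(1/3); sign now +1
(1/3) = 1; final value = sign = +1

1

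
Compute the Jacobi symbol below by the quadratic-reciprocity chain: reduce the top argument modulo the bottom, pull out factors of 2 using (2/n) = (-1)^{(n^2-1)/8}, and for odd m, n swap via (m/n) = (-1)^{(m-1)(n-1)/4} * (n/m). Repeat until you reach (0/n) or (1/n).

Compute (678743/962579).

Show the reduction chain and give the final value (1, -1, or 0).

flip (678743/962579) -> (962579/678743): both odd, 678743 mod 4 = 3, 962579 mod 4 = 3, so the flip contributes -1; sign now -1
(962579/678743): 962579 mod 678743 = 283836, so (962579/678743) = (283836/678743)
factor out 2^2: 283836 = 2^2·70959; with 678743 mod 8 = 7, (2/678743) = +1; sign now -1; continue with (70959/678743)
flip (70959/678743) -> (678743/70959): both odd, 70959 mod 4 = 3, 678743 mod 4 = 3, so the flip contributes -1; sign now +1
(678743/70959): 678743 mod 70959 = 40112, so (678743/70959) = (40112/70959)
factor out 2^4: 40112 = 2^4·2507; with 70959 mod 8 = 7, (2/70959) = +1; sign now +1; continue with (2507/70959)
flip (2507/70959) -> (70959/2507): both odd, 2507 mod 4 = 3, 70959 mod 4 = 3, so the flip contributes -1; sign now -1
(70959/2507): 70959 mod 2507 = 763, so (70959/2507) = (763/2507)
flip (763/2507) -> (2507/763): both odd, 763 mod 4 = 3, 2507 mod 4 = 3, so the flip contributes -1; sign now +1
(2507/763): 2507 mod 763 = 218, so (2507/763) = (218/763)
factor out 2^1: 218 = 2^1·109; with 763 mod 8 = 3, (2/763) = -1; sign now -1; continue with (109/763)
flip (109/763) -> (763/109): both odd, 109 mod 4 = 1, 763 mod 4 = 3, so the flip contributes +1; sign now -1
(763/109): 763 mod 109 = 0, so (763/109) = (0/109)
reached (0/109); gcd(a, n) > 1, so (0/109) = 0 and the symbol is 0

0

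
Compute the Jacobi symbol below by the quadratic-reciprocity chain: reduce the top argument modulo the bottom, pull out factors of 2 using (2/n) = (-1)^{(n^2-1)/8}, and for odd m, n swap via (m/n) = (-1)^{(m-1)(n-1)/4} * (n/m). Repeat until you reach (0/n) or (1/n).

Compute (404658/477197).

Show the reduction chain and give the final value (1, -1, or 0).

-1

factor out 2^1: 404658 = 2^1·202329; with 477197 mod 8 = 5, (2/477197) = -1; sign now -1; continue with (202329/477197)
flip (202329/477197) -> (477197/202329): both odd, 202329 mod 4 = 1, 477197 mod 4 = 1, so the flip contributes +1; sign now -1
(477197/202329): 477197 mod 202329 = 72539, so (477197/202329) = (72539/202329)
flip (72539/202329) -> (202329/72539): both odd, 72539 mod 4 = 3, 202329 mod 4 = 1, so the flip contributes +1; sign now -1
(202329/72539): 202329 mod 72539 = 57251, so (202329/72539) = (57251/72539)
flip (57251/72539) -> (72539/57251): both odd, 57251 mod 4 = 3, 72539 mod 4 = 3, so the flip contributes -1; sign now +1
(72539/57251): 72539 mod 57251 = 15288, so (72539/57251) = (15288/57251)
factor out 2^3: 15288 = 2^3·1911; with 57251 mod 8 = 3, (2/57251) = -1; sign now -1; continue with (1911/57251)
flip (1911/57251) -> (57251/1911): both odd, 1911 mod 4 = 3, 57251 mod 4 = 3, so the flip contributes -1; sign now +1
(57251/1911): 57251 mod 1911 = 1832, so (57251/1911) = (1832/1911)
factor out 2^3: 1832 = 2^3·229; with 1911 mod 8 = 7, (2/1911) = +1; sign now +1; continue with (229/1911)
flip (229/1911) -> (1911/229): both odd, 229 mod 4 = 1, 1911 mod 4 = 3, so the flip contributes +1; sign now +1
(1911/229): 1911 mod 229 = 79, so (1911/229) = (79/229)
flip (79/229) -> (229/79): both odd, 79 mod 4 = 3, 229 mod 4 = 1, so the flip contributes +1; sign now +1
(229/79): 229 mod 79 = 71, so (229/79) = (71/79)
flip (71/79) -> (79/71): both odd, 71 mod 4 = 3, 79 mod 4 = 3, so the flip contributes -1; sign now -1
(79/71): 79 mod 71 = 8, so (79/71) = (8/71)
factor out 2^3: 8 = 2^3·1; with 71 mod 8 = 7, (2/71) = +1; sign now -1; continue with (1/71)
reached (1/71) = 1, so the symbol is -1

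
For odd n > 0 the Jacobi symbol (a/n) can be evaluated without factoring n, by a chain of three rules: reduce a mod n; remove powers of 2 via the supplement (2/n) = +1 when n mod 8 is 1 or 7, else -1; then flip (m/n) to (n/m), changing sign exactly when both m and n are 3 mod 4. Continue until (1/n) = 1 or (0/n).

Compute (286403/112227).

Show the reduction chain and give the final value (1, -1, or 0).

-1

(286403/112227) = (61949/112227)   [reduce mod 112227]
reciprocity: (61949/112227) = +1·(112227/61949) since 61949 mod 4 = 1, 112227 mod 4 = 3; sign now +1
(112227/61949) = (50278/61949)   [reduce mod 61949]
50278 = 2^1·25139; (2/61949) = -1 since 61949 mod 8 = 5, so (50278/61949) = (-1)^1·(25139/61949); sign now -1
reciprocity: (25139/61949) = +1·(61949/25139) since 25139 mod 4 = 3, 61949 mod 4 = 1; sign now -1
(61949/25139) = (11671/25139)   [reduce mod 25139]
reciprocity: (11671/25139) = -1·(25139/11671) since 11671 mod 4 = 3, 25139 mod 4 = 3; sign now +1
(25139/11671) = (1797/11671)   [reduce mod 11671]
reciprocity: (1797/11671) = +1·(11671/1797) since 1797 mod 4 = 1, 11671 mod 4 = 3; sign now +1
(11671/1797) = (889/1797)   [reduce mod 1797]
reciprocity: (889/1797) = +1·(1797/889) since 889 mod 4 = 1, 1797 mod 4 = 1; sign now +1
(1797/889) = (19/889)   [reduce mod 889]
reciprocity: (19/889) = +1·(889/19) since 19 mod 4 = 3, 889 mod 4 = 1; sign now +1
(889/19) = (15/19)   [reduce mod 19]
reciprocity: (15/19) = -1·(19/15) since 15 mod 4 = 3, 19 mod 4 = 3; sign now -1
(19/15) = (4/15)   [reduce mod 15]
4 = 2^2·1; (2/15) = +1 since 15 mod 8 = 7, so (4/15) = (+1)^2·(1/15); sign now -1
(1/15) = 1; final value = sign = -1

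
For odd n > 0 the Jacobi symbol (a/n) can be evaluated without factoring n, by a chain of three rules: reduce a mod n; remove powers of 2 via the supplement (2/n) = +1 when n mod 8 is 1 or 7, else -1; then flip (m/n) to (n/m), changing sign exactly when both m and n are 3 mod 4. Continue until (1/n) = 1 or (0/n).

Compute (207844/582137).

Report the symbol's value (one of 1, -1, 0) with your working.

1

207844 = 2^2·51961; (2/582137) = +1 since 582137 mod 8 = 1, so (207844/582137) = (+1)^2·(51961/582137); sign now +1
reciprocity: (51961/582137) = +1·(582137/51961) since 51961 mod 4 = 1, 582137 mod 4 = 1; sign now +1
(582137/51961) = (10566/51961)   [reduce mod 51961]
10566 = 2^1·5283; (2/51961) = +1 since 51961 mod 8 = 1, so (10566/51961) = (+1)^1·(5283/51961); sign now +1
reciprocity: (5283/51961) = +1·(51961/5283) since 5283 mod 4 = 3, 51961 mod 4 = 1; sign now +1
(51961/5283) = (4414/5283)   [reduce mod 5283]
4414 = 2^1·2207; (2/5283) = -1 since 5283 mod 8 = 3, so (4414/5283) = (-1)^1·(2207/5283); sign now -1
reciprocity: (2207/5283) = -1·(5283/2207) since 2207 mod 4 = 3, 5283 mod 4 = 3; sign now +1
(5283/2207) = (869/2207)   [reduce mod 2207]
reciprocity: (869/2207) = +1·(2207/869) since 869 mod 4 = 1, 2207 mod 4 = 3; sign now +1
(2207/869) = (469/869)   [reduce mod 869]
reciprocity: (469/869) = +1·(869/469) since 469 mod 4 = 1, 869 mod 4 = 1; sign now +1
(869/469) = (400/469)   [reduce mod 469]
400 = 2^4·25; (2/469) = -1 since 469 mod 8 = 5, so (400/469) = (-1)^4·(25/469); sign now +1
reciprocity: (25/469) = +1·(469/25) since 25 mod 4 = 1, 469 mod 4 = 1; sign now +1
(469/25) = (19/25)   [reduce mod 25]
reciprocity: (19/25) = +1·(25/19) since 19 mod 4 = 3, 25 mod 4 = 1; sign now +1
(25/19) = (6/19)   [reduce mod 19]
6 = 2^1·3; (2/19) = -1 since 19 mod 8 = 3, so (6/19) = (-1)^1·(3/19); sign now -1
reciprocity: (3/19) = -1·(19/3) since 3 mod 4 = 3, 19 mod 4 = 3; sign now +1
(19/3) = (1/3)   [reduce mod 3]
(1/3) = 1; final value = sign = +1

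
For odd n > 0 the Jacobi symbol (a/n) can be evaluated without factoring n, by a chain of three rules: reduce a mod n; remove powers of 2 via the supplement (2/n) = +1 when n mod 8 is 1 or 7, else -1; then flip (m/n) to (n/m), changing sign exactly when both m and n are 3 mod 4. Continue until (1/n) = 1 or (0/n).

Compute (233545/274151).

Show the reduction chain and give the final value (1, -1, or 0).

flip (233545/274151) -> (274151/233545): both odd, 233545 mod 4 = 1, 274151 mod 4 = 3, so the flip contributes +1; sign now +1
(274151/233545): 274151 mod 233545 = 40606, so (274151/233545) = (40606/233545)
factor out 2^1: 40606 = 2^1·20303; with 233545 mod 8 = 1, (2/233545) = +1; sign now +1; continue with (20303/233545)
flip (20303/233545) -> (233545/20303): both odd, 20303 mod 4 = 3, 233545 mod 4 = 1, so the flip contributes +1; sign now +1
(233545/20303): 233545 mod 20303 = 10212, so (233545/20303) = (10212/20303)
factor out 2^2: 10212 = 2^2·2553; with 20303 mod 8 = 7, (2/20303) = +1; sign now +1; continue with (2553/20303)
flip (2553/20303) -> (20303/2553): both odd, 2553 mod 4 = 1, 20303 mod 4 = 3, so the flip contributes +1; sign now +1
(20303/2553): 20303 mod 2553 = 2432, so (20303/2553) = (2432/2553)
factor out 2^7: 2432 = 2^7·19; with 2553 mod 8 = 1, (2/2553) = +1; sign now +1; continue with (19/2553)
flip (19/2553) -> (2553/19): both odd, 19 mod 4 = 3, 2553 mod 4 = 1, so the flip contributes +1; sign now +1
(2553/19): 2553 mod 19 = 7, so (2553/19) = (7/19)
flip (7/19) -> (19/7): both odd, 7 mod 4 = 3, 19 mod 4 = 3, so the flip contributes -1; sign now -1
(19/7): 19 mod 7 = 5, so (19/7) = (5/7)
flip (5/7) -> (7/5): both odd, 5 mod 4 = 1, 7 mod 4 = 3, so the flip contributes +1; sign now -1
(7/5): 7 mod 5 = 2, so (7/5) = (2/5)
factor out 2^1: 2 = 2^1·1; with 5 mod 8 = 5, (2/5) = -1; sign now +1; continue with (1/5)
reached (1/5) = 1, so the symbol is +1

1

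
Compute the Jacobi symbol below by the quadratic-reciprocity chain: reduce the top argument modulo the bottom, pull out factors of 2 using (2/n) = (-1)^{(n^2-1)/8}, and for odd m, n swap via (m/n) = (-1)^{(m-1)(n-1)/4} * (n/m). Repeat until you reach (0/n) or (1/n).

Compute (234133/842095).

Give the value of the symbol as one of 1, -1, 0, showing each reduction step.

flip (234133/842095) -> (842095/234133): both odd, 234133 mod 4 = 1, 842095 mod 4 = 3, so the flip contributes +1; sign now +1
(842095/234133): 842095 mod 234133 = 139696, so (842095/234133) = (139696/234133)
factor out 2^4: 139696 = 2^4·8731; with 234133 mod 8 = 5, (2/234133) = -1; sign now +1; continue with (8731/234133)
flip (8731/234133) -> (234133/8731): both odd, 8731 mod 4 = 3, 234133 mod 4 = 1, so the flip contributes +1; sign now +1
(234133/8731): 234133 mod 8731 = 7127, so (234133/8731) = (7127/8731)
flip (7127/8731) -> (8731/7127): both odd, 7127 mod 4 = 3, 8731 mod 4 = 3, so the flip contributes -1; sign now -1
(8731/7127): 8731 mod 7127 = 1604, so (8731/7127) = (1604/7127)
factor out 2^2: 1604 = 2^2·401; with 7127 mod 8 = 7, (2/7127) = +1; sign now -1; continue with (401/7127)
flip (401/7127) -> (7127/401): both odd, 401 mod 4 = 1, 7127 mod 4 = 3, so the flip contributes +1; sign now -1
(7127/401): 7127 mod 401 = 310, so (7127/401) = (310/401)
factor out 2^1: 310 = 2^1·155; with 401 mod 8 = 1, (2/401) = +1; sign now -1; continue with (155/401)
flip (155/401) -> (401/155): both odd, 155 mod 4 = 3, 401 mod 4 = 1, so the flip contributes +1; sign now -1
(401/155): 401 mod 155 = 91, so (401/155) = (91/155)
flip (91/155) -> (155/91): both odd, 91 mod 4 = 3, 155 mod 4 = 3, so the flip contributes -1; sign now +1
(155/91): 155 mod 91 = 64, so (155/91) = (64/91)
factor out 2^6: 64 = 2^6·1; with 91 mod 8 = 3, (2/91) = -1; sign now +1; continue with (1/91)
reached (1/91) = 1, so the symbol is +1

1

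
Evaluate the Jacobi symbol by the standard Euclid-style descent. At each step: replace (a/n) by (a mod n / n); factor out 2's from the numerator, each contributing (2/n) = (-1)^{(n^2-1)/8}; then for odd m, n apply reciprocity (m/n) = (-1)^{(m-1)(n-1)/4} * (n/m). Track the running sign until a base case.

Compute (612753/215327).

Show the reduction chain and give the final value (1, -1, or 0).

1

(612753/215327) = (182099/215327)   [reduce mod 215327]
reciprocity: (182099/215327) = -1·(215327/182099) since 182099 mod 4 = 3, 215327 mod 4 = 3; sign now -1
(215327/182099) = (33228/182099)   [reduce mod 182099]
33228 = 2^2·8307; (2/182099) = -1 since 182099 mod 8 = 3, so (33228/182099) = (-1)^2·(8307/182099); sign now -1
reciprocity: (8307/182099) = -1·(182099/8307) since 8307 mod 4 = 3, 182099 mod 4 = 3; sign now +1
(182099/8307) = (7652/8307)   [reduce mod 8307]
7652 = 2^2·1913; (2/8307) = -1 since 8307 mod 8 = 3, so (7652/8307) = (-1)^2·(1913/8307); sign now +1
reciprocity: (1913/8307) = +1·(8307/1913) since 1913 mod 4 = 1, 8307 mod 4 = 3; sign now +1
(8307/1913) = (655/1913)   [reduce mod 1913]
reciprocity: (655/1913) = +1·(1913/655) since 655 mod 4 = 3, 1913 mod 4 = 1; sign now +1
(1913/655) = (603/655)   [reduce mod 655]
reciprocity: (603/655) = -1·(655/603) since 603 mod 4 = 3, 655 mod 4 = 3; sign now -1
(655/603) = (52/603)   [reduce mod 603]
52 = 2^2·13; (2/603) = -1 since 603 mod 8 = 3, so (52/603) = (-1)^2·(13/603); sign now -1
reciprocity: (13/603) = +1·(603/13) since 13 mod 4 = 1, 603 mod 4 = 3; sign now -1
(603/13) = (5/13)   [reduce mod 13]
reciprocity: (5/13) = +1·(13/5) since 5 mod 4 = 1, 13 mod 4 = 1; sign now -1
(13/5) = (3/5)   [reduce mod 5]
reciprocity: (3/5) = +1·(5/3) since 3 mod 4 = 3, 5 mod 4 = 1; sign now -1
(5/3) = (2/3)   [reduce mod 3]
2 = 2^1·1; (2/3) = -1 since 3 mod 8 = 3, so (2/3) = (-1)^1·(1/3); sign now +1
(1/3) = 1; final value = sign = +1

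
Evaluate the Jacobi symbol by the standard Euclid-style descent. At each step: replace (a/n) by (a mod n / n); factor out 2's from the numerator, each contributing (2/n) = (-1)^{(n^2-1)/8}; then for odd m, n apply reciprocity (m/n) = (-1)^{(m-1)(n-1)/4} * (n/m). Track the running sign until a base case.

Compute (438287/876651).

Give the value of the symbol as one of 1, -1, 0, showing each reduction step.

flip (438287/876651) -> (876651/438287): both odd, 438287 mod 4 = 3, 876651 mod 4 = 3, so the flip contributes -1; sign now -1
(876651/438287): 876651 mod 438287 = 77, so (876651/438287) = (77/438287)
flip (77/438287) -> (438287/77): both odd, 77 mod 4 = 1, 438287 mod 4 = 3, so the flip contributes +1; sign now -1
(438287/77): 438287 mod 77 = 3, so (438287/77) = (3/77)
flip (3/77) -> (77/3): both odd, 3 mod 4 = 3, 77 mod 4 = 1, so the flip contributes +1; sign now -1
(77/3): 77 mod 3 = 2, so (77/3) = (2/3)
factor out 2^1: 2 = 2^1·1; with 3 mod 8 = 3, (2/3) = -1; sign now +1; continue with (1/3)
reached (1/3) = 1, so the symbol is +1

1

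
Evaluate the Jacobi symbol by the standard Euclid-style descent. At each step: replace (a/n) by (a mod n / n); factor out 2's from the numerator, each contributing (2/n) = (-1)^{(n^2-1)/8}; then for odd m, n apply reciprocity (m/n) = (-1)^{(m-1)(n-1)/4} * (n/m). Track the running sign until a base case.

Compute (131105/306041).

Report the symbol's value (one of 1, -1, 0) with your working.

1

reciprocity: (131105/306041) = +1·(306041/131105) since 131105 mod 4 = 1, 306041 mod 4 = 1; sign now +1
(306041/131105) = (43831/131105)   [reduce mod 131105]
reciprocity: (43831/131105) = +1·(131105/43831) since 43831 mod 4 = 3, 131105 mod 4 = 1; sign now +1
(131105/43831) = (43443/43831)   [reduce mod 43831]
reciprocity: (43443/43831) = -1·(43831/43443) since 43443 mod 4 = 3, 43831 mod 4 = 3; sign now -1
(43831/43443) = (388/43443)   [reduce mod 43443]
388 = 2^2·97; (2/43443) = -1 since 43443 mod 8 = 3, so (388/43443) = (-1)^2·(97/43443); sign now -1
reciprocity: (97/43443) = +1·(43443/97) since 97 mod 4 = 1, 43443 mod 4 = 3; sign now -1
(43443/97) = (84/97)   [reduce mod 97]
84 = 2^2·21; (2/97) = +1 since 97 mod 8 = 1, so (84/97) = (+1)^2·(21/97); sign now -1
reciprocity: (21/97) = +1·(97/21) since 21 mod 4 = 1, 97 mod 4 = 1; sign now -1
(97/21) = (13/21)   [reduce mod 21]
reciprocity: (13/21) = +1·(21/13) since 13 mod 4 = 1, 21 mod 4 = 1; sign now -1
(21/13) = (8/13)   [reduce mod 13]
8 = 2^3·1; (2/13) = -1 since 13 mod 8 = 5, so (8/13) = (-1)^3·(1/13); sign now +1
(1/13) = 1; final value = sign = +1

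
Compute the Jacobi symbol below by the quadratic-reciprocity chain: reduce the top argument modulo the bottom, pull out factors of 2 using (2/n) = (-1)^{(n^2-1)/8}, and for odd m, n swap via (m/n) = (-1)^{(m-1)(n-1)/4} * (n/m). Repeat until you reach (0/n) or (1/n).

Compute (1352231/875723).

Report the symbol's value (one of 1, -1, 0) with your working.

(1352231/875723) = (476508/875723)   [reduce mod 875723]
476508 = 2^2·119127; (2/875723) = -1 since 875723 mod 8 = 3, so (476508/875723) = (-1)^2·(119127/875723); sign now +1
reciprocity: (119127/875723) = -1·(875723/119127) since 119127 mod 4 = 3, 875723 mod 4 = 3; sign now -1
(875723/119127) = (41834/119127)   [reduce mod 119127]
41834 = 2^1·20917; (2/119127) = +1 since 119127 mod 8 = 7, so (41834/119127) = (+1)^1·(20917/119127); sign now -1
reciprocity: (20917/119127) = +1·(119127/20917) since 20917 mod 4 = 1, 119127 mod 4 = 3; sign now -1
(119127/20917) = (14542/20917)   [reduce mod 20917]
14542 = 2^1·7271; (2/20917) = -1 since 20917 mod 8 = 5, so (14542/20917) = (-1)^1·(7271/20917); sign now +1
reciprocity: (7271/20917) = +1·(20917/7271) since 7271 mod 4 = 3, 20917 mod 4 = 1; sign now +1
(20917/7271) = (6375/7271)   [reduce mod 7271]
reciprocity: (6375/7271) = -1·(7271/6375) since 6375 mod 4 = 3, 7271 mod 4 = 3; sign now -1
(7271/6375) = (896/6375)   [reduce mod 6375]
896 = 2^7·7; (2/6375) = +1 since 6375 mod 8 = 7, so (896/6375) = (+1)^7·(7/6375); sign now -1
reciprocity: (7/6375) = -1·(6375/7) since 7 mod 4 = 3, 6375 mod 4 = 3; sign now +1
(6375/7) = (5/7)   [reduce mod 7]
reciprocity: (5/7) = +1·(7/5) since 5 mod 4 = 1, 7 mod 4 = 3; sign now +1
(7/5) = (2/5)   [reduce mod 5]
2 = 2^1·1; (2/5) = -1 since 5 mod 8 = 5, so (2/5) = (-1)^1·(1/5); sign now -1
(1/5) = 1; final value = sign = -1

-1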